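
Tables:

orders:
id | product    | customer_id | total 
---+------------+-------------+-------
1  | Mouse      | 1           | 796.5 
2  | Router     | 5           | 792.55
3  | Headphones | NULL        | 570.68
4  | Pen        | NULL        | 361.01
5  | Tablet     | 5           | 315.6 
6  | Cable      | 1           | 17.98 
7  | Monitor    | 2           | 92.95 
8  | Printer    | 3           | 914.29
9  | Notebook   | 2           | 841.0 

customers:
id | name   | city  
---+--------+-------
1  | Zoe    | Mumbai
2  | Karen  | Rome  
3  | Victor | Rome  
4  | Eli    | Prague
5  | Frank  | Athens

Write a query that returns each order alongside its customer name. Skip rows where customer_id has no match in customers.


INNER JOIN keeps only orders rows whose customer_id matches an id in customers. Walk through each order:
  - order 1 (Mouse): customer_id=1 -> matches Zoe
  - order 2 (Router): customer_id=5 -> matches Frank
  - order 3 (Headphones): customer_id=NULL, no match -> dropped
  - order 4 (Pen): customer_id=NULL, no match -> dropped
  - order 5 (Tablet): customer_id=5 -> matches Frank
  - order 6 (Cable): customer_id=1 -> matches Zoe
  - order 7 (Monitor): customer_id=2 -> matches Karen
  - order 8 (Printer): customer_id=3 -> matches Victor
  - order 9 (Notebook): customer_id=2 -> matches Karen
So 2 of 9 rows are dropped.

SQL:
SELECT a.product, b.name AS customer
FROM orders a
INNER JOIN customers b ON a.customer_id = b.id

Result:
product  | customer
---------+---------
Mouse    | Zoe     
Router   | Frank   
Tablet   | Frank   
Cable    | Zoe     
Monitor  | Karen   
Printer  | Victor  
Notebook | Karen   


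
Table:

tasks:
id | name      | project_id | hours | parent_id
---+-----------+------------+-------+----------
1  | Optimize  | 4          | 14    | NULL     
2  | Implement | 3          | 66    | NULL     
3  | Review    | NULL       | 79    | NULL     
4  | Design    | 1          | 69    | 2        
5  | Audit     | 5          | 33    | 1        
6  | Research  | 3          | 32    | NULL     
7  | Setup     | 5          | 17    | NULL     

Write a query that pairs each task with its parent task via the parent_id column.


This is a self-join: tasks is joined to a second copy of itself, matching each row's parent_id to another row's id. Use LEFT JOIN so rows with parent_id=NULL are kept.
  - task 1 (Optimize): parent_id=NULL -> NULL
  - task 2 (Implement): parent_id=NULL -> NULL
  - task 3 (Review): parent_id=NULL -> NULL
  - task 4 (Design): parent_id=2 -> Implement
  - task 5 (Audit): parent_id=1 -> Optimize
  - task 6 (Research): parent_id=NULL -> NULL
  - task 7 (Setup): parent_id=NULL -> NULL

SQL:
SELECT a.name AS item, b.name AS parent
FROM tasks a
LEFT JOIN tasks b ON a.parent_id = b.id

Result:
item      | parent   
----------+----------
Optimize  | NULL     
Implement | NULL     
Review    | NULL     
Design    | Implement
Audit     | Optimize 
Research  | NULL     
Setup     | NULL     


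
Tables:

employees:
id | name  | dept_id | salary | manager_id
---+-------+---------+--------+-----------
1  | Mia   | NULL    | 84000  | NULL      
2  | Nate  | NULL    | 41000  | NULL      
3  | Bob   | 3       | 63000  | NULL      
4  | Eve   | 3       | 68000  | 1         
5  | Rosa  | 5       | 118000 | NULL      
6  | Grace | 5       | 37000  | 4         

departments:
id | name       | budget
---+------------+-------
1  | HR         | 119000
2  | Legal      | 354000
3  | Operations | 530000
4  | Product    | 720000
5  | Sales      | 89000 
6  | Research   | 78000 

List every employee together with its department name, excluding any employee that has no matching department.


INNER JOIN keeps only employees rows whose dept_id matches an id in departments. Walk through each employee:
  - employee 1 (Mia): dept_id=NULL, no match -> dropped
  - employee 2 (Nate): dept_id=NULL, no match -> dropped
  - employee 3 (Bob): dept_id=3 -> matches Operations
  - employee 4 (Eve): dept_id=3 -> matches Operations
  - employee 5 (Rosa): dept_id=5 -> matches Sales
  - employee 6 (Grace): dept_id=5 -> matches Sales
So 2 of 6 rows are dropped.

SQL:
SELECT a.name, b.name AS department
FROM employees a
INNER JOIN departments b ON a.dept_id = b.id

Result:
name  | department
------+-----------
Bob   | Operations
Eve   | Operations
Rosa  | Sales     
Grace | Sales     


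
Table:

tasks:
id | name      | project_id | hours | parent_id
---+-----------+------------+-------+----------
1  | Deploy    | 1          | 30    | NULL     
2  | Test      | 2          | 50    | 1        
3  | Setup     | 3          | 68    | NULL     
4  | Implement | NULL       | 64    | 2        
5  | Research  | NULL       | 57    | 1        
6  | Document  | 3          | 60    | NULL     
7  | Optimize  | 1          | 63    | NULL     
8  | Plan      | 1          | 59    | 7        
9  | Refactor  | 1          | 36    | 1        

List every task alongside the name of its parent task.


This is a self-join: tasks is joined to a second copy of itself, matching each row's parent_id to another row's id. Use LEFT JOIN so rows with parent_id=NULL are kept.
  - task 1 (Deploy): parent_id=NULL -> NULL
  - task 2 (Test): parent_id=1 -> Deploy
  - task 3 (Setup): parent_id=NULL -> NULL
  - task 4 (Implement): parent_id=2 -> Test
  - task 5 (Research): parent_id=1 -> Deploy
  - task 6 (Document): parent_id=NULL -> NULL
  - task 7 (Optimize): parent_id=NULL -> NULL
  - task 8 (Plan): parent_id=7 -> Optimize
  - task 9 (Refactor): parent_id=1 -> Deploy

SQL:
SELECT a.name AS item, b.name AS parent
FROM tasks a
LEFT JOIN tasks b ON a.parent_id = b.id

Result:
item      | parent  
----------+---------
Deploy    | NULL    
Test      | Deploy  
Setup     | NULL    
Implement | Test    
Research  | Deploy  
Document  | NULL    
Optimize  | NULL    
Plan      | Optimize
Refactor  | Deploy  


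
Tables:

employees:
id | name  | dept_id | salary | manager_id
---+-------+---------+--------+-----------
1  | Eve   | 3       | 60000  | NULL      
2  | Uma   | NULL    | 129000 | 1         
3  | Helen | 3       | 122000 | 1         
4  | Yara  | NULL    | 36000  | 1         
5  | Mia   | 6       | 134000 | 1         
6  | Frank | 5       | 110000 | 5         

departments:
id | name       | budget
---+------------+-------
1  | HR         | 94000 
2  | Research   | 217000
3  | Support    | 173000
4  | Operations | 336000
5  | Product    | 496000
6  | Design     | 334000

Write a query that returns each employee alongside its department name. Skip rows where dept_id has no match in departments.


INNER JOIN keeps only employees rows whose dept_id matches an id in departments. Walk through each employee:
  - employee 1 (Eve): dept_id=3 -> matches Support
  - employee 2 (Uma): dept_id=NULL, no match -> dropped
  - employee 3 (Helen): dept_id=3 -> matches Support
  - employee 4 (Yara): dept_id=NULL, no match -> dropped
  - employee 5 (Mia): dept_id=6 -> matches Design
  - employee 6 (Frank): dept_id=5 -> matches Product
So 2 of 6 rows are dropped.

SQL:
SELECT a.name, b.name AS department
FROM employees a
INNER JOIN departments b ON a.dept_id = b.id

Result:
name  | department
------+-----------
Eve   | Support   
Helen | Support   
Mia   | Design    
Frank | Product   


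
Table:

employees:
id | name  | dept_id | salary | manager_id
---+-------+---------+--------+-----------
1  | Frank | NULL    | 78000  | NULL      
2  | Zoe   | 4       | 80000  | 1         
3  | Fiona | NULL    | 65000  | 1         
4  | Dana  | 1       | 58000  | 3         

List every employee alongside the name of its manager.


This is a self-join: employees is joined to a second copy of itself, matching each row's manager_id to another row's id. Use LEFT JOIN so rows with manager_id=NULL are kept.
  - employee 1 (Frank): manager_id=NULL -> NULL
  - employee 2 (Zoe): manager_id=1 -> Frank
  - employee 3 (Fiona): manager_id=1 -> Frank
  - employee 4 (Dana): manager_id=3 -> Fiona

SQL:
SELECT a.name AS item, b.name AS manager
FROM employees a
LEFT JOIN employees b ON a.manager_id = b.id

Result:
item  | manager
------+--------
Frank | NULL   
Zoe   | Frank  
Fiona | Frank  
Dana  | Fiona  


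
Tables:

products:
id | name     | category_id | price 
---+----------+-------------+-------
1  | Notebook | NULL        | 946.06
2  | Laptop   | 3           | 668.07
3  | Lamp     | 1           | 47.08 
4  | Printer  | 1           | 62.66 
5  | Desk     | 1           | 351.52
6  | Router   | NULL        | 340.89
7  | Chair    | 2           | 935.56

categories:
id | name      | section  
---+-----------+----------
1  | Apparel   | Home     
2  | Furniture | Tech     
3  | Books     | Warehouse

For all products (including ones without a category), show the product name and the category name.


LEFT JOIN keeps every row from products (the left table); where category_id has no match in categories, the category columns become NULL. Walk through each product:
  - product 1 (Notebook): category_id=NULL, no match -> kept with NULL
  - product 2 (Laptop): category_id=3 -> matches Books
  - product 3 (Lamp): category_id=1 -> matches Apparel
  - product 4 (Printer): category_id=1 -> matches Apparel
  - product 5 (Desk): category_id=1 -> matches Apparel
  - product 6 (Router): category_id=NULL, no match -> kept with NULL
  - product 7 (Chair): category_id=2 -> matches Furniture
All 7 rows appear; 2 have NULL category.

SQL:
SELECT a.name, b.name AS category
FROM products a
LEFT JOIN categories b ON a.category_id = b.id

Result:
name     | category 
---------+----------
Notebook | NULL     
Laptop   | Books    
Lamp     | Apparel  
Printer  | Apparel  
Desk     | Apparel  
Router   | NULL     
Chair    | Furniture


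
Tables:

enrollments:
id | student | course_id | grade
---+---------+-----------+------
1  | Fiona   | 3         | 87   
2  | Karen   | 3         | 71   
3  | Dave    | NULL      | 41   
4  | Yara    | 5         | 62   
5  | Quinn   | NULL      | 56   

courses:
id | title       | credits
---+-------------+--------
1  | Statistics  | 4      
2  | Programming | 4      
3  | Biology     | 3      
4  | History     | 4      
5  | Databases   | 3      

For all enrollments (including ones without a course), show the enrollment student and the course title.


LEFT JOIN keeps every row from enrollments (the left table); where course_id has no match in courses, the course columns become NULL. Walk through each enrollment:
  - enrollment 1 (Fiona): course_id=3 -> matches Biology
  - enrollment 2 (Karen): course_id=3 -> matches Biology
  - enrollment 3 (Dave): course_id=NULL, no match -> kept with NULL
  - enrollment 4 (Yara): course_id=5 -> matches Databases
  - enrollment 5 (Quinn): course_id=NULL, no match -> kept with NULL
All 5 rows appear; 2 have NULL course.

SQL:
SELECT a.student, b.title AS course
FROM enrollments a
LEFT JOIN courses b ON a.course_id = b.id

Result:
student | course   
--------+----------
Fiona   | Biology  
Karen   | Biology  
Dave    | NULL     
Yara    | Databases
Quinn   | NULL     


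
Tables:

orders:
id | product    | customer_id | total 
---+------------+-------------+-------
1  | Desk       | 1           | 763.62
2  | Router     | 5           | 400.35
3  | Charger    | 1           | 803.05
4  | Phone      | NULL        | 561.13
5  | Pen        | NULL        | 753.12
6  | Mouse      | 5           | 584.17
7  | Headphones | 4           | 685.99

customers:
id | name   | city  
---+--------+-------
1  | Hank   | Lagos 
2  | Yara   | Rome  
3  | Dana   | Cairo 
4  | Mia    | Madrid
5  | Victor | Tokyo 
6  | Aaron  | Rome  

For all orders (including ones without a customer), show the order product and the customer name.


LEFT JOIN keeps every row from orders (the left table); where customer_id has no match in customers, the customer columns become NULL. Walk through each order:
  - order 1 (Desk): customer_id=1 -> matches Hank
  - order 2 (Router): customer_id=5 -> matches Victor
  - order 3 (Charger): customer_id=1 -> matches Hank
  - order 4 (Phone): customer_id=NULL, no match -> kept with NULL
  - order 5 (Pen): customer_id=NULL, no match -> kept with NULL
  - order 6 (Mouse): customer_id=5 -> matches Victor
  - order 7 (Headphones): customer_id=4 -> matches Mia
All 7 rows appear; 2 have NULL customer.

SQL:
SELECT a.product, b.name AS customer
FROM orders a
LEFT JOIN customers b ON a.customer_id = b.id

Result:
product    | customer
-----------+---------
Desk       | Hank    
Router     | Victor  
Charger    | Hank    
Phone      | NULL    
Pen        | NULL    
Mouse      | Victor  
Headphones | Mia     


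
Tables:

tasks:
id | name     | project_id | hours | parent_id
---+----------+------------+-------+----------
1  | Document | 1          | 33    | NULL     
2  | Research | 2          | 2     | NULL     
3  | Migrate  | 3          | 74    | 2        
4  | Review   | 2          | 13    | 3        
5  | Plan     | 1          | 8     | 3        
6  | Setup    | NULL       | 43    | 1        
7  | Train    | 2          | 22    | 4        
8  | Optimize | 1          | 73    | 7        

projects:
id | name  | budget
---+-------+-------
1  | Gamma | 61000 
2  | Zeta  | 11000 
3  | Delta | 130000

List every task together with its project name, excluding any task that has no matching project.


INNER JOIN keeps only tasks rows whose project_id matches an id in projects. Walk through each task:
  - task 1 (Document): project_id=1 -> matches Gamma
  - task 2 (Research): project_id=2 -> matches Zeta
  - task 3 (Migrate): project_id=3 -> matches Delta
  - task 4 (Review): project_id=2 -> matches Zeta
  - task 5 (Plan): project_id=1 -> matches Gamma
  - task 6 (Setup): project_id=NULL, no match -> dropped
  - task 7 (Train): project_id=2 -> matches Zeta
  - task 8 (Optimize): project_id=1 -> matches Gamma
So 1 of 8 rows is dropped.

SQL:
SELECT a.name, b.name AS project
FROM tasks a
INNER JOIN projects b ON a.project_id = b.id

Result:
name     | project
---------+--------
Document | Gamma  
Research | Zeta   
Migrate  | Delta  
Review   | Zeta   
Plan     | Gamma  
Train    | Zeta   
Optimize | Gamma  


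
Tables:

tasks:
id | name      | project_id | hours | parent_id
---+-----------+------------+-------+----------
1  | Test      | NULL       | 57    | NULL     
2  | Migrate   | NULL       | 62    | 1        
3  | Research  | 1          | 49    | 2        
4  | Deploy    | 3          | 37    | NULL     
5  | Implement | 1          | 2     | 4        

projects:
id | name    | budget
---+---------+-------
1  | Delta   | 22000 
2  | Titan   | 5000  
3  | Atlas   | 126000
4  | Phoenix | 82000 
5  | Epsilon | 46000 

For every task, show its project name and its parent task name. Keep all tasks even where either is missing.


Two LEFT JOINs from the same base table tasks: one to projects via project_id, one to tasks itself via parent_id. Both are LEFT so every task is preserved.
Match against projects:
  - task 1 (Test): project_id=NULL, no match -> kept with NULL
  - task 2 (Migrate): project_id=NULL, no match -> kept with NULL
  - task 3 (Research): project_id=1 -> matches Delta
  - task 4 (Deploy): project_id=3 -> matches Atlas
  - task 5 (Implement): project_id=1 -> matches Delta
Match against tasks (self):
  - task 1 (Test): parent_id=NULL -> NULL
  - task 2 (Migrate): parent_id=1 -> Test
  - task 3 (Research): parent_id=2 -> Migrate
  - task 4 (Deploy): parent_id=NULL -> NULL
  - task 5 (Implement): parent_id=4 -> Deploy

SQL:
SELECT a.name, b.name AS project, c.name AS parent
FROM tasks a
LEFT JOIN projects b ON a.project_id = b.id
LEFT JOIN tasks c ON a.parent_id = c.id

Result:
name      | project | parent 
----------+---------+--------
Test      | NULL    | NULL   
Migrate   | NULL    | Test   
Research  | Delta   | Migrate
Deploy    | Atlas   | NULL   
Implement | Delta   | Deploy 


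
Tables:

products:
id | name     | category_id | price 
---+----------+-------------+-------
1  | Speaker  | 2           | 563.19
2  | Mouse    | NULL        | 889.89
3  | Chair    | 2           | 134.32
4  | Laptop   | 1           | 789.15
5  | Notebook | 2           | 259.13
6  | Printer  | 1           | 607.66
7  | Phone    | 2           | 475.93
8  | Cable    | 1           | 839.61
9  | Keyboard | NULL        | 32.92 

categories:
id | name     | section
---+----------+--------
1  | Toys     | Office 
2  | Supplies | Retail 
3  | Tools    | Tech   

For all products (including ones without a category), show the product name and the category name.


LEFT JOIN keeps every row from products (the left table); where category_id has no match in categories, the category columns become NULL. Walk through each product:
  - product 1 (Speaker): category_id=2 -> matches Supplies
  - product 2 (Mouse): category_id=NULL, no match -> kept with NULL
  - product 3 (Chair): category_id=2 -> matches Supplies
  - product 4 (Laptop): category_id=1 -> matches Toys
  - product 5 (Notebook): category_id=2 -> matches Supplies
  - product 6 (Printer): category_id=1 -> matches Toys
  - product 7 (Phone): category_id=2 -> matches Supplies
  - product 8 (Cable): category_id=1 -> matches Toys
  - product 9 (Keyboard): category_id=NULL, no match -> kept with NULL
All 9 rows appear; 2 have NULL category.

SQL:
SELECT a.name, b.name AS category
FROM products a
LEFT JOIN categories b ON a.category_id = b.id

Result:
name     | category
---------+---------
Speaker  | Supplies
Mouse    | NULL    
Chair    | Supplies
Laptop   | Toys    
Notebook | Supplies
Printer  | Toys    
Phone    | Supplies
Cable    | Toys    
Keyboard | NULL    


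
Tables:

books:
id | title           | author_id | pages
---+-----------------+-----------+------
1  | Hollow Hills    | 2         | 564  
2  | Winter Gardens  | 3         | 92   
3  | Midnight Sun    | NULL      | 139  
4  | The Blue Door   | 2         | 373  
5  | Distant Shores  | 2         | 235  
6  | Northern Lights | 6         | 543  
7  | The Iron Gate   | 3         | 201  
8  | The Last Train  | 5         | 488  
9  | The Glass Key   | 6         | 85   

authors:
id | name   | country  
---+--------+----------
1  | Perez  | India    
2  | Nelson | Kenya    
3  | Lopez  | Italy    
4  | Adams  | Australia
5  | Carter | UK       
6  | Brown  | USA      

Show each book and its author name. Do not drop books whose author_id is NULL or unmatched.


LEFT JOIN keeps every row from books (the left table); where author_id has no match in authors, the author columns become NULL. Walk through each book:
  - book 1 (Hollow Hills): author_id=2 -> matches Nelson
  - book 2 (Winter Gardens): author_id=3 -> matches Lopez
  - book 3 (Midnight Sun): author_id=NULL, no match -> kept with NULL
  - book 4 (The Blue Door): author_id=2 -> matches Nelson
  - book 5 (Distant Shores): author_id=2 -> matches Nelson
  - book 6 (Northern Lights): author_id=6 -> matches Brown
  - book 7 (The Iron Gate): author_id=3 -> matches Lopez
  - book 8 (The Last Train): author_id=5 -> matches Carter
  - book 9 (The Glass Key): author_id=6 -> matches Brown
All 9 rows appear; 1 has NULL author.

SQL:
SELECT a.title, b.name AS author
FROM books a
LEFT JOIN authors b ON a.author_id = b.id

Result:
title           | author
----------------+-------
Hollow Hills    | Nelson
Winter Gardens  | Lopez 
Midnight Sun    | NULL  
The Blue Door   | Nelson
Distant Shores  | Nelson
Northern Lights | Brown 
The Iron Gate   | Lopez 
The Last Train  | Carter
The Glass Key   | Brown 


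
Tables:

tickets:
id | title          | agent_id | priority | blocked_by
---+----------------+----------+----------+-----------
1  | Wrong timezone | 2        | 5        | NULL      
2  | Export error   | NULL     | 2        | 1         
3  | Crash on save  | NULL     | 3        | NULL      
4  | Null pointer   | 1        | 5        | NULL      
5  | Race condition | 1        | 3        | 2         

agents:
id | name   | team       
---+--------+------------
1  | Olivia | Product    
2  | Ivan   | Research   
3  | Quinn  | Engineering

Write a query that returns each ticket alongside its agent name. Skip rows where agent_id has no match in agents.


INNER JOIN keeps only tickets rows whose agent_id matches an id in agents. Walk through each ticket:
  - ticket 1 (Wrong timezone): agent_id=2 -> matches Ivan
  - ticket 2 (Export error): agent_id=NULL, no match -> dropped
  - ticket 3 (Crash on save): agent_id=NULL, no match -> dropped
  - ticket 4 (Null pointer): agent_id=1 -> matches Olivia
  - ticket 5 (Race condition): agent_id=1 -> matches Olivia
So 2 of 5 rows are dropped.

SQL:
SELECT a.title, b.name AS agent
FROM tickets a
INNER JOIN agents b ON a.agent_id = b.id

Result:
title          | agent 
---------------+-------
Wrong timezone | Ivan  
Null pointer   | Olivia
Race condition | Olivia


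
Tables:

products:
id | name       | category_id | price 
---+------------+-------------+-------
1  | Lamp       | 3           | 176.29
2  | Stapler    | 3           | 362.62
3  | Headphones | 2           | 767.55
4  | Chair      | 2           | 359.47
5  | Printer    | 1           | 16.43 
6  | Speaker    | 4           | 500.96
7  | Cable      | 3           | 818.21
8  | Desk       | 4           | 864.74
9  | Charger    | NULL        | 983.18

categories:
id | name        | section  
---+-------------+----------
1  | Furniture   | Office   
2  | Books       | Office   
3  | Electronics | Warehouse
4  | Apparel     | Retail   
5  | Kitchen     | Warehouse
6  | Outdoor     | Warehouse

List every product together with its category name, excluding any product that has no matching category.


INNER JOIN keeps only products rows whose category_id matches an id in categories. Walk through each product:
  - product 1 (Lamp): category_id=3 -> matches Electronics
  - product 2 (Stapler): category_id=3 -> matches Electronics
  - product 3 (Headphones): category_id=2 -> matches Books
  - product 4 (Chair): category_id=2 -> matches Books
  - product 5 (Printer): category_id=1 -> matches Furniture
  - product 6 (Speaker): category_id=4 -> matches Apparel
  - product 7 (Cable): category_id=3 -> matches Electronics
  - product 8 (Desk): category_id=4 -> matches Apparel
  - product 9 (Charger): category_id=NULL, no match -> dropped
So 1 of 9 rows is dropped.

SQL:
SELECT a.name, b.name AS category
FROM products a
INNER JOIN categories b ON a.category_id = b.id

Result:
name       | category   
-----------+------------
Lamp       | Electronics
Stapler    | Electronics
Headphones | Books      
Chair      | Books      
Printer    | Furniture  
Speaker    | Apparel    
Cable      | Electronics
Desk       | Apparel    


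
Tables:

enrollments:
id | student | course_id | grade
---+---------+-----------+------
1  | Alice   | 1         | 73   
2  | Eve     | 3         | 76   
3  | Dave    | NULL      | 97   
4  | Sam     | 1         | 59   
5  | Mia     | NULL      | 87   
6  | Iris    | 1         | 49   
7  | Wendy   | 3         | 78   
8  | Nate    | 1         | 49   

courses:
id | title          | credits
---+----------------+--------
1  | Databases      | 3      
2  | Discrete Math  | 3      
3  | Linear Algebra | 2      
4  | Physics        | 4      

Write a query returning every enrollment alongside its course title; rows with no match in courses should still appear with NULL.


LEFT JOIN keeps every row from enrollments (the left table); where course_id has no match in courses, the course columns become NULL. Walk through each enrollment:
  - enrollment 1 (Alice): course_id=1 -> matches Databases
  - enrollment 2 (Eve): course_id=3 -> matches Linear Algebra
  - enrollment 3 (Dave): course_id=NULL, no match -> kept with NULL
  - enrollment 4 (Sam): course_id=1 -> matches Databases
  - enrollment 5 (Mia): course_id=NULL, no match -> kept with NULL
  - enrollment 6 (Iris): course_id=1 -> matches Databases
  - enrollment 7 (Wendy): course_id=3 -> matches Linear Algebra
  - enrollment 8 (Nate): course_id=1 -> matches Databases
All 8 rows appear; 2 have NULL course.

SQL:
SELECT a.student, b.title AS course
FROM enrollments a
LEFT JOIN courses b ON a.course_id = b.id

Result:
student | course        
--------+---------------
Alice   | Databases     
Eve     | Linear Algebra
Dave    | NULL          
Sam     | Databases     
Mia     | NULL          
Iris    | Databases     
Wendy   | Linear Algebra
Nate    | Databases     


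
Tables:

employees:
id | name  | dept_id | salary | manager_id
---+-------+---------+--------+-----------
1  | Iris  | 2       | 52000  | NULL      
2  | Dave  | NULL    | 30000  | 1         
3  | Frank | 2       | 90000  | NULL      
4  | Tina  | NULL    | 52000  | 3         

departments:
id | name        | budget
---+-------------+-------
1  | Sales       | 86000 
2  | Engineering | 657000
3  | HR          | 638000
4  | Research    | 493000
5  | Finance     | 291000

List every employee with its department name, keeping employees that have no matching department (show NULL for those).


LEFT JOIN keeps every row from employees (the left table); where dept_id has no match in departments, the department columns become NULL. Walk through each employee:
  - employee 1 (Iris): dept_id=2 -> matches Engineering
  - employee 2 (Dave): dept_id=NULL, no match -> kept with NULL
  - employee 3 (Frank): dept_id=2 -> matches Engineering
  - employee 4 (Tina): dept_id=NULL, no match -> kept with NULL
All 4 rows appear; 2 have NULL department.

SQL:
SELECT a.name, b.name AS department
FROM employees a
LEFT JOIN departments b ON a.dept_id = b.id

Result:
name  | department 
------+------------
Iris  | Engineering
Dave  | NULL       
Frank | Engineering
Tina  | NULL       


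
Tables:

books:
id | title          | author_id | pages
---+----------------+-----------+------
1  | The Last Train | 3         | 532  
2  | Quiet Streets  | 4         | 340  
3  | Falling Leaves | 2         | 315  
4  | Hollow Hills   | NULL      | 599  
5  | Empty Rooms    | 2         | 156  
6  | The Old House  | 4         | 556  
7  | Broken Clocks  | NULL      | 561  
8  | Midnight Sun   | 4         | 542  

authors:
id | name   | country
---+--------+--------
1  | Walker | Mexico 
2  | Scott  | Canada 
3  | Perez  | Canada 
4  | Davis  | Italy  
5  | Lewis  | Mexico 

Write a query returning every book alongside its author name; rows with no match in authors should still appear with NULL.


LEFT JOIN keeps every row from books (the left table); where author_id has no match in authors, the author columns become NULL. Walk through each book:
  - book 1 (The Last Train): author_id=3 -> matches Perez
  - book 2 (Quiet Streets): author_id=4 -> matches Davis
  - book 3 (Falling Leaves): author_id=2 -> matches Scott
  - book 4 (Hollow Hills): author_id=NULL, no match -> kept with NULL
  - book 5 (Empty Rooms): author_id=2 -> matches Scott
  - book 6 (The Old House): author_id=4 -> matches Davis
  - book 7 (Broken Clocks): author_id=NULL, no match -> kept with NULL
  - book 8 (Midnight Sun): author_id=4 -> matches Davis
All 8 rows appear; 2 have NULL author.

SQL:
SELECT a.title, b.name AS author
FROM books a
LEFT JOIN authors b ON a.author_id = b.id

Result:
title          | author
---------------+-------
The Last Train | Perez 
Quiet Streets  | Davis 
Falling Leaves | Scott 
Hollow Hills   | NULL  
Empty Rooms    | Scott 
The Old House  | Davis 
Broken Clocks  | NULL  
Midnight Sun   | Davis 


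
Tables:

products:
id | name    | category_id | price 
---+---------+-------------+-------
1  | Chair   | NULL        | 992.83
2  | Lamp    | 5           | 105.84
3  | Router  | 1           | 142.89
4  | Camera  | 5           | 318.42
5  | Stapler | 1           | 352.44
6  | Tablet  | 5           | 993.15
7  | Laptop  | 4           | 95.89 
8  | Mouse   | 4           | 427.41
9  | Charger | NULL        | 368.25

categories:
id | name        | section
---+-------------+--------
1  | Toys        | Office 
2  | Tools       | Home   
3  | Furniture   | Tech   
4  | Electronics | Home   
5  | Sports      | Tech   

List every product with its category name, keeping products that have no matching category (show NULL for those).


LEFT JOIN keeps every row from products (the left table); where category_id has no match in categories, the category columns become NULL. Walk through each product:
  - product 1 (Chair): category_id=NULL, no match -> kept with NULL
  - product 2 (Lamp): category_id=5 -> matches Sports
  - product 3 (Router): category_id=1 -> matches Toys
  - product 4 (Camera): category_id=5 -> matches Sports
  - product 5 (Stapler): category_id=1 -> matches Toys
  - product 6 (Tablet): category_id=5 -> matches Sports
  - product 7 (Laptop): category_id=4 -> matches Electronics
  - product 8 (Mouse): category_id=4 -> matches Electronics
  - product 9 (Charger): category_id=NULL, no match -> kept with NULL
All 9 rows appear; 2 have NULL category.

SQL:
SELECT a.name, b.name AS category
FROM products a
LEFT JOIN categories b ON a.category_id = b.id

Result:
name    | category   
--------+------------
Chair   | NULL       
Lamp    | Sports     
Router  | Toys       
Camera  | Sports     
Stapler | Toys       
Tablet  | Sports     
Laptop  | Electronics
Mouse   | Electronics
Charger | NULL       


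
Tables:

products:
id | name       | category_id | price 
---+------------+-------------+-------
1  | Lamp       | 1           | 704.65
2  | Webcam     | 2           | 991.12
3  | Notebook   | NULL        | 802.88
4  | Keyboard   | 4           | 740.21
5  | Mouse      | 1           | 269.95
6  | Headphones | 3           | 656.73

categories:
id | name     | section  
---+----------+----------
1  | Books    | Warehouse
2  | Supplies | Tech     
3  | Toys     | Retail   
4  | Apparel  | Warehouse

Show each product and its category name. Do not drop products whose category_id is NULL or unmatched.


LEFT JOIN keeps every row from products (the left table); where category_id has no match in categories, the category columns become NULL. Walk through each product:
  - product 1 (Lamp): category_id=1 -> matches Books
  - product 2 (Webcam): category_id=2 -> matches Supplies
  - product 3 (Notebook): category_id=NULL, no match -> kept with NULL
  - product 4 (Keyboard): category_id=4 -> matches Apparel
  - product 5 (Mouse): category_id=1 -> matches Books
  - product 6 (Headphones): category_id=3 -> matches Toys
All 6 rows appear; 1 has NULL category.

SQL:
SELECT a.name, b.name AS category
FROM products a
LEFT JOIN categories b ON a.category_id = b.id

Result:
name       | category
-----------+---------
Lamp       | Books   
Webcam     | Supplies
Notebook   | NULL    
Keyboard   | Apparel 
Mouse      | Books   
Headphones | Toys    


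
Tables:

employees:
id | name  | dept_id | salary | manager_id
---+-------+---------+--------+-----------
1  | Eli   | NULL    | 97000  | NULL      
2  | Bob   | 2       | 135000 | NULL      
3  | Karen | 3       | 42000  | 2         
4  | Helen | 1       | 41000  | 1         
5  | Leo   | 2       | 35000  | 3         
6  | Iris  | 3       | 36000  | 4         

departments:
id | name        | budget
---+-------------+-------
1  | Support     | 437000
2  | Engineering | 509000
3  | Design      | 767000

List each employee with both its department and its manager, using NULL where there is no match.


Two LEFT JOINs from the same base table employees: one to departments via dept_id, one to employees itself via manager_id. Both are LEFT so every employee is preserved.
Match against departments:
  - employee 1 (Eli): dept_id=NULL, no match -> kept with NULL
  - employee 2 (Bob): dept_id=2 -> matches Engineering
  - employee 3 (Karen): dept_id=3 -> matches Design
  - employee 4 (Helen): dept_id=1 -> matches Support
  - employee 5 (Leo): dept_id=2 -> matches Engineering
  - employee 6 (Iris): dept_id=3 -> matches Design
Match against employees (self):
  - employee 1 (Eli): manager_id=NULL -> NULL
  - employee 2 (Bob): manager_id=NULL -> NULL
  - employee 3 (Karen): manager_id=2 -> Bob
  - employee 4 (Helen): manager_id=1 -> Eli
  - employee 5 (Leo): manager_id=3 -> Karen
  - employee 6 (Iris): manager_id=4 -> Helen

SQL:
SELECT a.name, b.name AS department, c.name AS manager
FROM employees a
LEFT JOIN departments b ON a.dept_id = b.id
LEFT JOIN employees c ON a.manager_id = c.id

Result:
name  | department  | manager
------+-------------+--------
Eli   | NULL        | NULL   
Bob   | Engineering | NULL   
Karen | Design      | Bob    
Helen | Support     | Eli    
Leo   | Engineering | Karen  
Iris  | Design      | Helen  


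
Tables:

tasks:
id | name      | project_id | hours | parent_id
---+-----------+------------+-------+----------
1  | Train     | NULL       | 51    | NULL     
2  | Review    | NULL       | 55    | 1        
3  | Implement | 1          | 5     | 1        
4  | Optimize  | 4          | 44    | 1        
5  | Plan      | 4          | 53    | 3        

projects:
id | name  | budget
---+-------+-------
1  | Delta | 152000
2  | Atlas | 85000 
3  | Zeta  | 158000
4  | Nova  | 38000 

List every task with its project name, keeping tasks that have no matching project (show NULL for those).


LEFT JOIN keeps every row from tasks (the left table); where project_id has no match in projects, the project columns become NULL. Walk through each task:
  - task 1 (Train): project_id=NULL, no match -> kept with NULL
  - task 2 (Review): project_id=NULL, no match -> kept with NULL
  - task 3 (Implement): project_id=1 -> matches Delta
  - task 4 (Optimize): project_id=4 -> matches Nova
  - task 5 (Plan): project_id=4 -> matches Nova
All 5 rows appear; 2 have NULL project.

SQL:
SELECT a.name, b.name AS project
FROM tasks a
LEFT JOIN projects b ON a.project_id = b.id

Result:
name      | project
----------+--------
Train     | NULL   
Review    | NULL   
Implement | Delta  
Optimize  | Nova   
Plan      | Nova   


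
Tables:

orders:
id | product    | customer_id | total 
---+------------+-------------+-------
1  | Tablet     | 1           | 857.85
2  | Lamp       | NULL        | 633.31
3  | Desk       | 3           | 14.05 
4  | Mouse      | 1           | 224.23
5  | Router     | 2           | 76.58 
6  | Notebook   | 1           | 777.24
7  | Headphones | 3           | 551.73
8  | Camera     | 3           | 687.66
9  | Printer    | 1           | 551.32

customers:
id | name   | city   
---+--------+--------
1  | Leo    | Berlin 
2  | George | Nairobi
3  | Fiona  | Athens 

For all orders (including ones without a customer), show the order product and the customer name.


LEFT JOIN keeps every row from orders (the left table); where customer_id has no match in customers, the customer columns become NULL. Walk through each order:
  - order 1 (Tablet): customer_id=1 -> matches Leo
  - order 2 (Lamp): customer_id=NULL, no match -> kept with NULL
  - order 3 (Desk): customer_id=3 -> matches Fiona
  - order 4 (Mouse): customer_id=1 -> matches Leo
  - order 5 (Router): customer_id=2 -> matches George
  - order 6 (Notebook): customer_id=1 -> matches Leo
  - order 7 (Headphones): customer_id=3 -> matches Fiona
  - order 8 (Camera): customer_id=3 -> matches Fiona
  - order 9 (Printer): customer_id=1 -> matches Leo
All 9 rows appear; 1 has NULL customer.

SQL:
SELECT a.product, b.name AS customer
FROM orders a
LEFT JOIN customers b ON a.customer_id = b.id

Result:
product    | customer
-----------+---------
Tablet     | Leo     
Lamp       | NULL    
Desk       | Fiona   
Mouse      | Leo     
Router     | George  
Notebook   | Leo     
Headphones | Fiona   
Camera     | Fiona   
Printer    | Leo     


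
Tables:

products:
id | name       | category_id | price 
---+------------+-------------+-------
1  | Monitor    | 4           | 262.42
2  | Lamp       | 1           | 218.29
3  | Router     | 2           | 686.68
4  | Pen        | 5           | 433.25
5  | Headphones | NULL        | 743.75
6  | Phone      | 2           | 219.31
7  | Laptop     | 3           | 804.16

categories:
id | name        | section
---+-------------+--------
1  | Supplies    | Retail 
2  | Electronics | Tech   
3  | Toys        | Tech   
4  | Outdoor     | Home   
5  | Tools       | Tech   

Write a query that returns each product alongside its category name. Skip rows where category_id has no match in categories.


INNER JOIN keeps only products rows whose category_id matches an id in categories. Walk through each product:
  - product 1 (Monitor): category_id=4 -> matches Outdoor
  - product 2 (Lamp): category_id=1 -> matches Supplies
  - product 3 (Router): category_id=2 -> matches Electronics
  - product 4 (Pen): category_id=5 -> matches Tools
  - product 5 (Headphones): category_id=NULL, no match -> dropped
  - product 6 (Phone): category_id=2 -> matches Electronics
  - product 7 (Laptop): category_id=3 -> matches Toys
So 1 of 7 rows is dropped.

SQL:
SELECT a.name, b.name AS category
FROM products a
INNER JOIN categories b ON a.category_id = b.id

Result:
name    | category   
--------+------------
Monitor | Outdoor    
Lamp    | Supplies   
Router  | Electronics
Pen     | Tools      
Phone   | Electronics
Laptop  | Toys       


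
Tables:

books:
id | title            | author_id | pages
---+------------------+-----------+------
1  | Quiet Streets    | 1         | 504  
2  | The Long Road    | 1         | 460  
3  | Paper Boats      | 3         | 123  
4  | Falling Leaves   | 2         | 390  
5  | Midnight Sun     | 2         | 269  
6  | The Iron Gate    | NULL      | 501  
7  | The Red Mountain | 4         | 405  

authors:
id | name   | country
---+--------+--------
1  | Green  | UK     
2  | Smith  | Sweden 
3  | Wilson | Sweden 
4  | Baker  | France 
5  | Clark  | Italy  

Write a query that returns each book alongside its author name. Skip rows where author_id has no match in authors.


INNER JOIN keeps only books rows whose author_id matches an id in authors. Walk through each book:
  - book 1 (Quiet Streets): author_id=1 -> matches Green
  - book 2 (The Long Road): author_id=1 -> matches Green
  - book 3 (Paper Boats): author_id=3 -> matches Wilson
  - book 4 (Falling Leaves): author_id=2 -> matches Smith
  - book 5 (Midnight Sun): author_id=2 -> matches Smith
  - book 6 (The Iron Gate): author_id=NULL, no match -> dropped
  - book 7 (The Red Mountain): author_id=4 -> matches Baker
So 1 of 7 rows is dropped.

SQL:
SELECT a.title, b.name AS author
FROM books a
INNER JOIN authors b ON a.author_id = b.id

Result:
title            | author
-----------------+-------
Quiet Streets    | Green 
The Long Road    | Green 
Paper Boats      | Wilson
Falling Leaves   | Smith 
Midnight Sun     | Smith 
The Red Mountain | Baker 


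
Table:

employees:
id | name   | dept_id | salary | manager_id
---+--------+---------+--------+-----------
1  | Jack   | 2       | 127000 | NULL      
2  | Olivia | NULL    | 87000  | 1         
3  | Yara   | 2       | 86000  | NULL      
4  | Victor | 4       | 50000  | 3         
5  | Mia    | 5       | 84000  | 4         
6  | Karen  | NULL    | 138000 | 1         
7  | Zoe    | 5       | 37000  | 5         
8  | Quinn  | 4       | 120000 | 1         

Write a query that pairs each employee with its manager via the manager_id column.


This is a self-join: employees is joined to a second copy of itself, matching each row's manager_id to another row's id. Use LEFT JOIN so rows with manager_id=NULL are kept.
  - employee 1 (Jack): manager_id=NULL -> NULL
  - employee 2 (Olivia): manager_id=1 -> Jack
  - employee 3 (Yara): manager_id=NULL -> NULL
  - employee 4 (Victor): manager_id=3 -> Yara
  - employee 5 (Mia): manager_id=4 -> Victor
  - employee 6 (Karen): manager_id=1 -> Jack
  - employee 7 (Zoe): manager_id=5 -> Mia
  - employee 8 (Quinn): manager_id=1 -> Jack

SQL:
SELECT a.name AS item, b.name AS manager
FROM employees a
LEFT JOIN employees b ON a.manager_id = b.id

Result:
item   | manager
-------+--------
Jack   | NULL   
Olivia | Jack   
Yara   | NULL   
Victor | Yara   
Mia    | Victor 
Karen  | Jack   
Zoe    | Mia    
Quinn  | Jack   


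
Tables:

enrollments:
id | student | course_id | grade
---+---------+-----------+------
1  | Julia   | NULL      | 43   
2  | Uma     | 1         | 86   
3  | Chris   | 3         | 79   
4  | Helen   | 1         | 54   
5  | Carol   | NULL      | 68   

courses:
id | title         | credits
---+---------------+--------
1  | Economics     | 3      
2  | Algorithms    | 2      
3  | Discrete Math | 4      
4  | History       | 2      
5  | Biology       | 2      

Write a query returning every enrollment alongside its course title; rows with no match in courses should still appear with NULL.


LEFT JOIN keeps every row from enrollments (the left table); where course_id has no match in courses, the course columns become NULL. Walk through each enrollment:
  - enrollment 1 (Julia): course_id=NULL, no match -> kept with NULL
  - enrollment 2 (Uma): course_id=1 -> matches Economics
  - enrollment 3 (Chris): course_id=3 -> matches Discrete Math
  - enrollment 4 (Helen): course_id=1 -> matches Economics
  - enrollment 5 (Carol): course_id=NULL, no match -> kept with NULL
All 5 rows appear; 2 have NULL course.

SQL:
SELECT a.student, b.title AS course
FROM enrollments a
LEFT JOIN courses b ON a.course_id = b.id

Result:
student | course       
--------+--------------
Julia   | NULL         
Uma     | Economics    
Chris   | Discrete Math
Helen   | Economics    
Carol   | NULL         
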